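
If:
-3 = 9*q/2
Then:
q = -2/3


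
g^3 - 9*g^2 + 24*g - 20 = (g - 5)*(g - 2)^2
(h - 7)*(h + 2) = h^2 - 5*h - 14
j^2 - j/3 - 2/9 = (j - 2/3)*(j + 1/3)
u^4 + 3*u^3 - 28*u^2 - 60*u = u*(u - 5)*(u + 2)*(u + 6)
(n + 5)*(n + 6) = n^2 + 11*n + 30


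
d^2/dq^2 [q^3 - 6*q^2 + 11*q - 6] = 6*q - 12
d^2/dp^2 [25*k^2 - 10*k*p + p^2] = 2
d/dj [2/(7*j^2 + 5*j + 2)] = 2*(-14*j - 5)/(7*j^2 + 5*j + 2)^2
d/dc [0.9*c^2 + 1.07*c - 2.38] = 1.8*c + 1.07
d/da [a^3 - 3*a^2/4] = 3*a*(2*a - 1)/2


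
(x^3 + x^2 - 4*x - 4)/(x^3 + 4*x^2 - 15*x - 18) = (x^2 - 4)/(x^2 + 3*x - 18)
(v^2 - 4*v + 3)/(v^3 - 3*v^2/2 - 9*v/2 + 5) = 2*(v - 3)/(2*v^2 - v - 10)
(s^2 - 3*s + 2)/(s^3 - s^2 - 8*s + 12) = (s - 1)/(s^2 + s - 6)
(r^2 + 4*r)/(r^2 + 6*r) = (r + 4)/(r + 6)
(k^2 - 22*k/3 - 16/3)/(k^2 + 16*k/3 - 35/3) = (3*k^2 - 22*k - 16)/(3*k^2 + 16*k - 35)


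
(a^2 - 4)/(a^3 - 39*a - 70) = (a - 2)/(a^2 - 2*a - 35)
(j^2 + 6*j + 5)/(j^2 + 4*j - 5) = (j + 1)/(j - 1)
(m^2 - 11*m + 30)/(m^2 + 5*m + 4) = (m^2 - 11*m + 30)/(m^2 + 5*m + 4)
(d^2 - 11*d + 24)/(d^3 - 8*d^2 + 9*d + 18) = (d - 8)/(d^2 - 5*d - 6)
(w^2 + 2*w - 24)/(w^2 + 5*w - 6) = (w - 4)/(w - 1)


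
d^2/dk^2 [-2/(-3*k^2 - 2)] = 12*(9*k^2 - 2)/(3*k^2 + 2)^3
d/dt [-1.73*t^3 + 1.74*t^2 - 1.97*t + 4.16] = -5.19*t^2 + 3.48*t - 1.97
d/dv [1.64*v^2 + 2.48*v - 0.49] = 3.28*v + 2.48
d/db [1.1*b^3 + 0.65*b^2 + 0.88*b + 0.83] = 3.3*b^2 + 1.3*b + 0.88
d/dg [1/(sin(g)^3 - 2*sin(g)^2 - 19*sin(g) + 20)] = (-3*sin(g)^2 + 4*sin(g) + 19)*cos(g)/(sin(g)^3 - 2*sin(g)^2 - 19*sin(g) + 20)^2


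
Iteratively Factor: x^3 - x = (x + 1)*(x^2 - x) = x*(x + 1)*(x - 1)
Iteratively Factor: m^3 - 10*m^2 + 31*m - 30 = (m - 2)*(m^2 - 8*m + 15) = (m - 3)*(m - 2)*(m - 5)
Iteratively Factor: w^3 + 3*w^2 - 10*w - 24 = (w + 4)*(w^2 - w - 6) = (w - 3)*(w + 4)*(w + 2)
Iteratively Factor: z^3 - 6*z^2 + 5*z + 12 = (z - 3)*(z^2 - 3*z - 4) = (z - 3)*(z + 1)*(z - 4)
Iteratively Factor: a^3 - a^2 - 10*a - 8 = (a + 1)*(a^2 - 2*a - 8) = (a - 4)*(a + 1)*(a + 2)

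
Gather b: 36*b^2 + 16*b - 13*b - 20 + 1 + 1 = 36*b^2 + 3*b - 18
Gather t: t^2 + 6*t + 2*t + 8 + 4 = t^2 + 8*t + 12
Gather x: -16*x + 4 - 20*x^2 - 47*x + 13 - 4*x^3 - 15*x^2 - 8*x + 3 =-4*x^3 - 35*x^2 - 71*x + 20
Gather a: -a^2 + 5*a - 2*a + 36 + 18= -a^2 + 3*a + 54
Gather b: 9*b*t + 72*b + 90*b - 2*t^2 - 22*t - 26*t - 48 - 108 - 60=b*(9*t + 162) - 2*t^2 - 48*t - 216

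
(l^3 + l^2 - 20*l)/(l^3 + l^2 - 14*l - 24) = l*(l + 5)/(l^2 + 5*l + 6)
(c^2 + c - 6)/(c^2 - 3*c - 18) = (c - 2)/(c - 6)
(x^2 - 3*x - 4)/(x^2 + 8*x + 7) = (x - 4)/(x + 7)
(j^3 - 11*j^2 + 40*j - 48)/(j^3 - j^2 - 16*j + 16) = (j^2 - 7*j + 12)/(j^2 + 3*j - 4)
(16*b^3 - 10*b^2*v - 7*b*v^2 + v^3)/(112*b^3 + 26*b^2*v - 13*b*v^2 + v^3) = (-b + v)/(-7*b + v)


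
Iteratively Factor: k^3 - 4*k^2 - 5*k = (k - 5)*(k^2 + k) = (k - 5)*(k + 1)*(k)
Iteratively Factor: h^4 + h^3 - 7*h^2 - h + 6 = (h + 3)*(h^3 - 2*h^2 - h + 2) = (h - 1)*(h + 3)*(h^2 - h - 2) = (h - 1)*(h + 1)*(h + 3)*(h - 2)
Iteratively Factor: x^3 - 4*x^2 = (x)*(x^2 - 4*x) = x*(x - 4)*(x)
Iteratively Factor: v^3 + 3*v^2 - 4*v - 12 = (v + 2)*(v^2 + v - 6) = (v - 2)*(v + 2)*(v + 3)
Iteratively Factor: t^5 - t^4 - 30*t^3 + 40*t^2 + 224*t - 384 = (t - 4)*(t^4 + 3*t^3 - 18*t^2 - 32*t + 96) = (t - 4)*(t - 2)*(t^3 + 5*t^2 - 8*t - 48) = (t - 4)*(t - 2)*(t + 4)*(t^2 + t - 12) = (t - 4)*(t - 2)*(t + 4)^2*(t - 3)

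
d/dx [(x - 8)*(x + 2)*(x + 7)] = 3*x^2 + 2*x - 58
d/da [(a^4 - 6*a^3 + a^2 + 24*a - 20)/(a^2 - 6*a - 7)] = 2*(a^5 - 12*a^4 + 22*a^3 + 48*a^2 + 13*a - 144)/(a^4 - 12*a^3 + 22*a^2 + 84*a + 49)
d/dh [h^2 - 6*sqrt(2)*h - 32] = 2*h - 6*sqrt(2)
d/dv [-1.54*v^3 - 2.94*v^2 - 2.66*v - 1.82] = -4.62*v^2 - 5.88*v - 2.66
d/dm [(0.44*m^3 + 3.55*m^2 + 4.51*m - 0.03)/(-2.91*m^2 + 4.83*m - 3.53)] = (-1.2804*m^4 + 4.2504*m^3 + 25.611*m^2 - 25.2376*m - 15.7754)/(8.4681*m^4 - 28.1106*m^3 + 43.8735*m^2 - 34.0998*m + 12.4609)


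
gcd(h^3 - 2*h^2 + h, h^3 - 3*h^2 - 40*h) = h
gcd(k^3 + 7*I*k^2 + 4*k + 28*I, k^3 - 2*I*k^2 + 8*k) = k + 2*I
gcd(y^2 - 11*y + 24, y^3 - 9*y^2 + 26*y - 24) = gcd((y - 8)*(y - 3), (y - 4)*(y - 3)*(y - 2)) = y - 3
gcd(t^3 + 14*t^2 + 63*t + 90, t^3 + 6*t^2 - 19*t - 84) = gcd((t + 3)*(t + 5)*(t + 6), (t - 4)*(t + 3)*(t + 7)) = t + 3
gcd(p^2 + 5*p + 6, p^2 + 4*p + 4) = p + 2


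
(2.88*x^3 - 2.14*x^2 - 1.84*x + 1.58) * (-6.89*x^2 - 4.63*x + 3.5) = -19.8432*x^5 + 1.4102*x^4 + 32.6658*x^3 - 9.857*x^2 - 13.7554*x + 5.53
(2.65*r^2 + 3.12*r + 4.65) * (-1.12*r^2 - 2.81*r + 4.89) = -2.968*r^4 - 10.9409*r^3 - 1.0167*r^2 + 2.1903*r + 22.7385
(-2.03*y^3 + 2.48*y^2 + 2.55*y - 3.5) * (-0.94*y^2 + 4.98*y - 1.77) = 1.9082*y^5 - 12.4406*y^4 + 13.5465*y^3 + 11.5994*y^2 - 21.9435*y + 6.195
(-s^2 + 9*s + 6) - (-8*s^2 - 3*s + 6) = 7*s^2 + 12*s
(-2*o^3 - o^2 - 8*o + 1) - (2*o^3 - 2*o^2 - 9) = -4*o^3 + o^2 - 8*o + 10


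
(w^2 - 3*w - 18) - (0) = w^2 - 3*w - 18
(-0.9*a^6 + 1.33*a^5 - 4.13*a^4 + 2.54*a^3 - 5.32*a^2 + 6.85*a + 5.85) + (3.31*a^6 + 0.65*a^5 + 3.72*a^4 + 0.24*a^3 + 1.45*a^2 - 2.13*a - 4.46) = 2.41*a^6 + 1.98*a^5 - 0.41*a^4 + 2.78*a^3 - 3.87*a^2 + 4.72*a + 1.39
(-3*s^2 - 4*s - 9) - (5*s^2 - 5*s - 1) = -8*s^2 + s - 8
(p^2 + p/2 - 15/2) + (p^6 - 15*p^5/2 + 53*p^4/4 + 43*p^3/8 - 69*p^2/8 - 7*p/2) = p^6 - 15*p^5/2 + 53*p^4/4 + 43*p^3/8 - 61*p^2/8 - 3*p - 15/2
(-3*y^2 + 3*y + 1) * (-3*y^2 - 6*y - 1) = 9*y^4 + 9*y^3 - 18*y^2 - 9*y - 1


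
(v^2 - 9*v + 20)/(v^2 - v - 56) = (-v^2 + 9*v - 20)/(-v^2 + v + 56)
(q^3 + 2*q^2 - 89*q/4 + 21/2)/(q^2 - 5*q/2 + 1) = (q^2 + 5*q/2 - 21)/(q - 2)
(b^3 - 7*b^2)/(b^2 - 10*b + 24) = b^2*(b - 7)/(b^2 - 10*b + 24)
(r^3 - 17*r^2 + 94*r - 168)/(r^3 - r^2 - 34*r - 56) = (r^2 - 10*r + 24)/(r^2 + 6*r + 8)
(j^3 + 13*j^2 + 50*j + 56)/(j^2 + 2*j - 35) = (j^2 + 6*j + 8)/(j - 5)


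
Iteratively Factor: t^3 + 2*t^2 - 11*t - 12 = (t - 3)*(t^2 + 5*t + 4) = (t - 3)*(t + 4)*(t + 1)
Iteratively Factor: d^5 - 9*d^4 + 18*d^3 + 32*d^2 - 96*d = (d - 4)*(d^4 - 5*d^3 - 2*d^2 + 24*d) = (d - 4)^2*(d^3 - d^2 - 6*d) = (d - 4)^2*(d - 3)*(d^2 + 2*d) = d*(d - 4)^2*(d - 3)*(d + 2)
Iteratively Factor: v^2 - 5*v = (v)*(v - 5)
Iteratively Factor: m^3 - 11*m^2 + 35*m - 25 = (m - 1)*(m^2 - 10*m + 25) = (m - 5)*(m - 1)*(m - 5)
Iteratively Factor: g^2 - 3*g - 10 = (g + 2)*(g - 5)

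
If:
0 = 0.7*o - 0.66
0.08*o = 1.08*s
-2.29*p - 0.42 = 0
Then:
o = 0.94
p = -0.18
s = 0.07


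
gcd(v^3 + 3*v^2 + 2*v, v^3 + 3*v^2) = v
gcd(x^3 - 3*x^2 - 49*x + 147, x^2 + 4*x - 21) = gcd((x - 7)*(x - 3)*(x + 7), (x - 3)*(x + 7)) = x^2 + 4*x - 21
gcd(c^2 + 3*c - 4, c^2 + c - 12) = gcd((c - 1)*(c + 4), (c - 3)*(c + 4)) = c + 4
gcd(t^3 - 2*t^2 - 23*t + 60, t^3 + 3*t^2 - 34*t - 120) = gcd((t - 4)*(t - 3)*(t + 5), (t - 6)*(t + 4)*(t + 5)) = t + 5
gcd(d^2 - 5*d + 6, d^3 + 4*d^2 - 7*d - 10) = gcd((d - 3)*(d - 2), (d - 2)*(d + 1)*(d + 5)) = d - 2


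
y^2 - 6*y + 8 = (y - 4)*(y - 2)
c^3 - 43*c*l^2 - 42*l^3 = (c - 7*l)*(c + l)*(c + 6*l)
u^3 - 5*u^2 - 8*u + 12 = (u - 6)*(u - 1)*(u + 2)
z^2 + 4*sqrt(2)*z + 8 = (z + 2*sqrt(2))^2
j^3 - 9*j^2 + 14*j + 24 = (j - 6)*(j - 4)*(j + 1)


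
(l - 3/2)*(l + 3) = l^2 + 3*l/2 - 9/2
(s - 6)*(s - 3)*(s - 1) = s^3 - 10*s^2 + 27*s - 18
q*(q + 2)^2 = q^3 + 4*q^2 + 4*q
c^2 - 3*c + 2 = (c - 2)*(c - 1)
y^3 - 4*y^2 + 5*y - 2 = (y - 2)*(y - 1)^2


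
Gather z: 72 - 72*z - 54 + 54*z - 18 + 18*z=0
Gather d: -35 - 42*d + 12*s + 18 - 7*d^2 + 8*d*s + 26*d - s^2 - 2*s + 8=-7*d^2 + d*(8*s - 16) - s^2 + 10*s - 9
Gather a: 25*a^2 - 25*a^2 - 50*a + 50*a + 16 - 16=0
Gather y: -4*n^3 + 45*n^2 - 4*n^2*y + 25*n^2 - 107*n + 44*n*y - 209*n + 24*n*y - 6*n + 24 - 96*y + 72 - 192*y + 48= -4*n^3 + 70*n^2 - 322*n + y*(-4*n^2 + 68*n - 288) + 144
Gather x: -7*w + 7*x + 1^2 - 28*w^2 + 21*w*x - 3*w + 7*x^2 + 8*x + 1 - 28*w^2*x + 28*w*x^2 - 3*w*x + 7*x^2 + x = -28*w^2 - 10*w + x^2*(28*w + 14) + x*(-28*w^2 + 18*w + 16) + 2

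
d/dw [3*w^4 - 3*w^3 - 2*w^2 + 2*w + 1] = 12*w^3 - 9*w^2 - 4*w + 2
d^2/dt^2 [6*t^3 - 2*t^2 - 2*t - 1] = 36*t - 4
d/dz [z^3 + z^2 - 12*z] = 3*z^2 + 2*z - 12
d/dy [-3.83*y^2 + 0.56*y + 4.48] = 0.56 - 7.66*y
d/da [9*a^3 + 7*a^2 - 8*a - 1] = 27*a^2 + 14*a - 8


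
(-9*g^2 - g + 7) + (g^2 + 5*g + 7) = -8*g^2 + 4*g + 14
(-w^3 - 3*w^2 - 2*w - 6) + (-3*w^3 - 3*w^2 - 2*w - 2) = -4*w^3 - 6*w^2 - 4*w - 8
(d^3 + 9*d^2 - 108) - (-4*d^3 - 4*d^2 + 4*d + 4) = 5*d^3 + 13*d^2 - 4*d - 112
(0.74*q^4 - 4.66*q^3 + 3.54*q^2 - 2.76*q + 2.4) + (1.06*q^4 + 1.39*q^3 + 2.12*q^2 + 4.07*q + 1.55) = 1.8*q^4 - 3.27*q^3 + 5.66*q^2 + 1.31*q + 3.95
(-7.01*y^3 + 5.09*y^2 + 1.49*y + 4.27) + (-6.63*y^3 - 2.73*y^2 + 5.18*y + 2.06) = -13.64*y^3 + 2.36*y^2 + 6.67*y + 6.33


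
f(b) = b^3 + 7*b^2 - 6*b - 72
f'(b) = 3*b^2 + 14*b - 6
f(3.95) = 75.15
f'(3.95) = 96.11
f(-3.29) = -12.10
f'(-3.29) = -19.59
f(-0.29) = -69.70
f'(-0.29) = -9.81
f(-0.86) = -62.30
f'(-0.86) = -15.82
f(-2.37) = -31.77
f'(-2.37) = -22.33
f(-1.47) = -51.23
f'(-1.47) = -20.10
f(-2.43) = -30.43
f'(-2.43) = -22.31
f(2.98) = -1.25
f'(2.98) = 62.36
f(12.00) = 2592.00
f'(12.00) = 594.00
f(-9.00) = -180.00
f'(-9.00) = 111.00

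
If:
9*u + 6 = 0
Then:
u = -2/3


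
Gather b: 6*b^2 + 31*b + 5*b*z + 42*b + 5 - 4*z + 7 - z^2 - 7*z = 6*b^2 + b*(5*z + 73) - z^2 - 11*z + 12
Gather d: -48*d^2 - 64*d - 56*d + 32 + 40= -48*d^2 - 120*d + 72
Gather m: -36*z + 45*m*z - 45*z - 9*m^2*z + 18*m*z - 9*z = -9*m^2*z + 63*m*z - 90*z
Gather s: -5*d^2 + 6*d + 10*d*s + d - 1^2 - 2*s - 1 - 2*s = -5*d^2 + 7*d + s*(10*d - 4) - 2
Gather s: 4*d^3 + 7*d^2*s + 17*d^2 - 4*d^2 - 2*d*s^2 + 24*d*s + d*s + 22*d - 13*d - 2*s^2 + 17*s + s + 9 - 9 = 4*d^3 + 13*d^2 + 9*d + s^2*(-2*d - 2) + s*(7*d^2 + 25*d + 18)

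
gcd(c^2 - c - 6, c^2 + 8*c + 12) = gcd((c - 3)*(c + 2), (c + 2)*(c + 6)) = c + 2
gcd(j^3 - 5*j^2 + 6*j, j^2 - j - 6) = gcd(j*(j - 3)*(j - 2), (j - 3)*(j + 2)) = j - 3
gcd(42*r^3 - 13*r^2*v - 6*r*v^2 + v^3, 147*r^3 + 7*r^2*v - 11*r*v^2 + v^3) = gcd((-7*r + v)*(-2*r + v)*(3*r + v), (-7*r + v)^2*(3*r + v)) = 21*r^2 + 4*r*v - v^2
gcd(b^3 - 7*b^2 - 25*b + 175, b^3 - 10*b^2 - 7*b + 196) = b - 7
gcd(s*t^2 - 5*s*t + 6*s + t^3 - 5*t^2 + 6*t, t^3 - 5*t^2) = 1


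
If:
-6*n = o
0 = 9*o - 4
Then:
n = -2/27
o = 4/9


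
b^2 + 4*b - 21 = (b - 3)*(b + 7)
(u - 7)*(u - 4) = u^2 - 11*u + 28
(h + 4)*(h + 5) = h^2 + 9*h + 20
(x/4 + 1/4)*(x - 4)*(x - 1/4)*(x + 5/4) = x^4/4 - x^3/2 - 117*x^2/64 - 49*x/64 + 5/16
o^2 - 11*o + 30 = (o - 6)*(o - 5)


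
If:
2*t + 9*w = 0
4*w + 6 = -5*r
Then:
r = -4*w/5 - 6/5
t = -9*w/2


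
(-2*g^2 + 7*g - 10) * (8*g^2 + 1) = -16*g^4 + 56*g^3 - 82*g^2 + 7*g - 10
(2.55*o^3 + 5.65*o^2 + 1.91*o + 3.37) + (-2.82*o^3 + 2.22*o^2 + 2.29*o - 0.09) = -0.27*o^3 + 7.87*o^2 + 4.2*o + 3.28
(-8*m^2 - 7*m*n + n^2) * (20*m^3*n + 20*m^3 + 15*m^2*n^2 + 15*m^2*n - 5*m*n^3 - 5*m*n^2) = -160*m^5*n - 160*m^5 - 260*m^4*n^2 - 260*m^4*n - 45*m^3*n^3 - 45*m^3*n^2 + 50*m^2*n^4 + 50*m^2*n^3 - 5*m*n^5 - 5*m*n^4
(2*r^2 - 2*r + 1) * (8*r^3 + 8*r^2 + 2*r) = 16*r^5 - 4*r^3 + 4*r^2 + 2*r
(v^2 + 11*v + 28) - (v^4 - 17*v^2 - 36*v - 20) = -v^4 + 18*v^2 + 47*v + 48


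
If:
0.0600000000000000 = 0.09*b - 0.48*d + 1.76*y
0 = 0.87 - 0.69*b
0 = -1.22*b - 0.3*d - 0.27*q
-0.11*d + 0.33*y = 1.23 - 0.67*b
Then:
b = 1.26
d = -19.76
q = 16.26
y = -5.42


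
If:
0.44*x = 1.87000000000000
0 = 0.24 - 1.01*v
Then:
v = 0.24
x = 4.25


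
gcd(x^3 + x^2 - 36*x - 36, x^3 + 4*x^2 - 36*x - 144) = x^2 - 36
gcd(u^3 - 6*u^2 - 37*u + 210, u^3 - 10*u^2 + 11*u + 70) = u^2 - 12*u + 35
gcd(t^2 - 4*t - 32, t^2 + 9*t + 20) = t + 4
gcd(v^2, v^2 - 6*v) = v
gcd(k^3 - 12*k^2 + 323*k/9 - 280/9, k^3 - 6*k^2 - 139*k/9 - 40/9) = k - 8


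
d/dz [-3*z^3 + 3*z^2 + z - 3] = -9*z^2 + 6*z + 1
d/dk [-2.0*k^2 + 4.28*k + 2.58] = 4.28 - 4.0*k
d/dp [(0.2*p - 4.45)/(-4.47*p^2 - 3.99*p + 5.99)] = (0.894*p^2 - 39.783*p - 16.5575)/(19.9809*p^4 + 35.6706*p^3 - 37.6305*p^2 - 47.8002*p + 35.8801)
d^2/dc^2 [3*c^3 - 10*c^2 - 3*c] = 18*c - 20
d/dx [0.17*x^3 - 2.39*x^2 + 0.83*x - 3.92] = 0.51*x^2 - 4.78*x + 0.83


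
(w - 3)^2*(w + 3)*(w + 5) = w^4 + 2*w^3 - 24*w^2 - 18*w + 135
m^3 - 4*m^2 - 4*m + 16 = (m - 4)*(m - 2)*(m + 2)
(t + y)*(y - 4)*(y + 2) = t*y^2 - 2*t*y - 8*t + y^3 - 2*y^2 - 8*y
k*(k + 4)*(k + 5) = k^3 + 9*k^2 + 20*k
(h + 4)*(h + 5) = h^2 + 9*h + 20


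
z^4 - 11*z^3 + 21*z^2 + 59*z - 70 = (z - 7)*(z - 5)*(z - 1)*(z + 2)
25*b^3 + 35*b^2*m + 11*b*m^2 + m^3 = (b + m)*(5*b + m)^2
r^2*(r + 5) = r^3 + 5*r^2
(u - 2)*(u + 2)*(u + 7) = u^3 + 7*u^2 - 4*u - 28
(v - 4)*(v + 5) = v^2 + v - 20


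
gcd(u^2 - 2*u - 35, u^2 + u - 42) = 1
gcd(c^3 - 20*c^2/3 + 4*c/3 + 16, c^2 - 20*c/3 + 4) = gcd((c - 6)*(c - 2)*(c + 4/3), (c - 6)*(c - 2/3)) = c - 6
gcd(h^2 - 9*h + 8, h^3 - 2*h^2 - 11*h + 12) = h - 1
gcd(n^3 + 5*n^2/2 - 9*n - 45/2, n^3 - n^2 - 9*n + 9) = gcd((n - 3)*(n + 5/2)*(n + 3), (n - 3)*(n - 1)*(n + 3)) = n^2 - 9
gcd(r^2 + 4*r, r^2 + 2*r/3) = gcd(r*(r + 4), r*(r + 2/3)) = r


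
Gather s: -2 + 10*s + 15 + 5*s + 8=15*s + 21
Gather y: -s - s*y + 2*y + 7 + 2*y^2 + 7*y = -s + 2*y^2 + y*(9 - s) + 7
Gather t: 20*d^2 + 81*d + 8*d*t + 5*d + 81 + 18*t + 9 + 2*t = 20*d^2 + 86*d + t*(8*d + 20) + 90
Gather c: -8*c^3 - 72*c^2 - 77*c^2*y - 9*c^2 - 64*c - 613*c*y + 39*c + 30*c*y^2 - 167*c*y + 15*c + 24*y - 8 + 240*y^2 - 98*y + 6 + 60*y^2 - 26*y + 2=-8*c^3 + c^2*(-77*y - 81) + c*(30*y^2 - 780*y - 10) + 300*y^2 - 100*y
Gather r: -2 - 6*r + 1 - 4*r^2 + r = -4*r^2 - 5*r - 1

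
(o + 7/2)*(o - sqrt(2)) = o^2 - sqrt(2)*o + 7*o/2 - 7*sqrt(2)/2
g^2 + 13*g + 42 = (g + 6)*(g + 7)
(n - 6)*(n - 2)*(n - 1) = n^3 - 9*n^2 + 20*n - 12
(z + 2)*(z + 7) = z^2 + 9*z + 14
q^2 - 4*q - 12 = (q - 6)*(q + 2)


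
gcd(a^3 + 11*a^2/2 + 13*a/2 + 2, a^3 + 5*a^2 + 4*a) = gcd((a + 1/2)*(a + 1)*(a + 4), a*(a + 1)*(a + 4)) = a^2 + 5*a + 4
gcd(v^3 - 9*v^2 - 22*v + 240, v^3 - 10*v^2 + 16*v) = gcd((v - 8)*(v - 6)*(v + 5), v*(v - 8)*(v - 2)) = v - 8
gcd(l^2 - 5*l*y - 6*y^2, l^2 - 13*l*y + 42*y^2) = -l + 6*y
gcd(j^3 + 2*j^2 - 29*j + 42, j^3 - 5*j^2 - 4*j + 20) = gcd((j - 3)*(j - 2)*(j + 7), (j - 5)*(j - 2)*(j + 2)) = j - 2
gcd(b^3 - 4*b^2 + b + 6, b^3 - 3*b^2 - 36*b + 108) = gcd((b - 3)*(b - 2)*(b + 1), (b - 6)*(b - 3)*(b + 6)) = b - 3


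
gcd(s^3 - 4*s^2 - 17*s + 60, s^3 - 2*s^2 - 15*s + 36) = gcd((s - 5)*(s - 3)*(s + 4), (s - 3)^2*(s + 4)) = s^2 + s - 12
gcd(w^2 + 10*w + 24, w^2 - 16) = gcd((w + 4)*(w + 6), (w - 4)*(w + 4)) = w + 4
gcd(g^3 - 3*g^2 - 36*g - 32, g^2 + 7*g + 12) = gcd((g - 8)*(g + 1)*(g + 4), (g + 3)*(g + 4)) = g + 4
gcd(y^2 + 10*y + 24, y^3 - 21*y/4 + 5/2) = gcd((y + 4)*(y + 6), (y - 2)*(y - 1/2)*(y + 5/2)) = 1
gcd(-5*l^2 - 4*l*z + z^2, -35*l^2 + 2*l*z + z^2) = -5*l + z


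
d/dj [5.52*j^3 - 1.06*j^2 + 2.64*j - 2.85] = 16.56*j^2 - 2.12*j + 2.64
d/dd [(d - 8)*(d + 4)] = 2*d - 4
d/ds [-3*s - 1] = -3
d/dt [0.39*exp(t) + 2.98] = 0.39*exp(t)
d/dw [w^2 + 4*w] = 2*w + 4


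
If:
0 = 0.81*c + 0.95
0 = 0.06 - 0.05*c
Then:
No Solution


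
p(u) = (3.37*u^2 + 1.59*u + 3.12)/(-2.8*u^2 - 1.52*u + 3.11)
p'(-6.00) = -0.03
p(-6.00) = -1.30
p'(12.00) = 0.00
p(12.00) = -1.21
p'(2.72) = 0.23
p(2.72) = -1.49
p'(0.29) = 3.51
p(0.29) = 1.59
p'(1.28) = 4.93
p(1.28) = -3.12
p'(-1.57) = -26.48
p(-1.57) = -6.35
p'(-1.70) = -10.01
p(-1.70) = -4.24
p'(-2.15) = -1.76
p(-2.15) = -2.33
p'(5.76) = 0.02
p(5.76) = -1.26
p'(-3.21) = -0.28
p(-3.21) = -1.57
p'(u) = (5.6*u + 1.52)*(3.37*u^2 + 1.59*u + 3.12)/(-2.8*u^2 - 1.52*u + 3.11)^2 + (6.74*u + 1.59)/(-2.8*u^2 - 1.52*u + 3.11)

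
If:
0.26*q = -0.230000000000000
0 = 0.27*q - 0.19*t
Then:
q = -0.88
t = -1.26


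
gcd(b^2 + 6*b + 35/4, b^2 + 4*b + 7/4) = b + 7/2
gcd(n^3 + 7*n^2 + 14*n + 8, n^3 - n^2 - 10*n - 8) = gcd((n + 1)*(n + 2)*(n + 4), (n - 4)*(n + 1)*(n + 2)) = n^2 + 3*n + 2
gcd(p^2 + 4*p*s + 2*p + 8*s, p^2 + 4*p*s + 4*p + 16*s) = p + 4*s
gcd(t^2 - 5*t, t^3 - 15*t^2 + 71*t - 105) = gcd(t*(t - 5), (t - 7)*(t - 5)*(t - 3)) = t - 5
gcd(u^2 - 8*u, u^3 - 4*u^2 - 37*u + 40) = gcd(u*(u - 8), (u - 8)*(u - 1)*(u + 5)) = u - 8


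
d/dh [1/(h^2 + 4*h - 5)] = 2*(-h - 2)/(h^2 + 4*h - 5)^2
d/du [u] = 1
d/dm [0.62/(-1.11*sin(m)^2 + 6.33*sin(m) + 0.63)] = (1.3764*sin(m) - 3.9246)*cos(m)/(-1.11*sin(m)^2 + 6.33*sin(m) + 0.63)^2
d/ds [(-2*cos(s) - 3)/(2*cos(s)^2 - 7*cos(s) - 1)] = (-4*cos(s)^2 - 12*cos(s) + 19)*sin(s)/(7*cos(s) - cos(2*s))^2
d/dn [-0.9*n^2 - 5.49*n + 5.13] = -1.8*n - 5.49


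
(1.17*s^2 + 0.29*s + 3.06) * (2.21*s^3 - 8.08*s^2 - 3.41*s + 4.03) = 2.5857*s^5 - 8.8127*s^4 + 0.4297*s^3 - 20.9986*s^2 - 9.2659*s + 12.3318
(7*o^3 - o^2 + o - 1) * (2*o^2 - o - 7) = 14*o^5 - 9*o^4 - 46*o^3 + 4*o^2 - 6*o + 7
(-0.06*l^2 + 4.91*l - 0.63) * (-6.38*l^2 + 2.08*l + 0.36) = 0.3828*l^4 - 31.4506*l^3 + 14.2106*l^2 + 0.4572*l - 0.2268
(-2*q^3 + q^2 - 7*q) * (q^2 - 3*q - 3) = -2*q^5 + 7*q^4 - 4*q^3 + 18*q^2 + 21*q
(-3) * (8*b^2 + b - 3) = -24*b^2 - 3*b + 9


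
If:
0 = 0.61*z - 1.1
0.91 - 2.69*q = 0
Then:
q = 0.34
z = 1.80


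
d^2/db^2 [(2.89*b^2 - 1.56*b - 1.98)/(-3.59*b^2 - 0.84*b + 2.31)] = (57.64104*b^3 + 9.31174199999998*b^2 + 113.446872*b + 10.84545)/(46.268279*b^6 + 32.478012*b^5 - 81.715221*b^4 - 41.203512*b^3 + 52.579989*b^2 + 13.446972*b - 12.326391)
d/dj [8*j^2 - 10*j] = 16*j - 10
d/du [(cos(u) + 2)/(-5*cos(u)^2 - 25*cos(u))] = -(sin(u) + 10*sin(u)/cos(u)^2 + 4*tan(u))/(5*(cos(u) + 5)^2)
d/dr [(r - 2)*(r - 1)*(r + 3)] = 3*r^2 - 7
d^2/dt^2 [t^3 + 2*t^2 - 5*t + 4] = 6*t + 4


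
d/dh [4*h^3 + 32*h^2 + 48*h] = 12*h^2 + 64*h + 48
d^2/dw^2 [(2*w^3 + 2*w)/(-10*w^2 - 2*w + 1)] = 4*(-114*w^3 + 6*w^2 - 33*w - 2)/(1000*w^6 + 600*w^5 - 180*w^4 - 112*w^3 + 18*w^2 + 6*w - 1)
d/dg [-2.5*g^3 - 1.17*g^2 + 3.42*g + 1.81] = -7.5*g^2 - 2.34*g + 3.42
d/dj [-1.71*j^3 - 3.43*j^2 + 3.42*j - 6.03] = -5.13*j^2 - 6.86*j + 3.42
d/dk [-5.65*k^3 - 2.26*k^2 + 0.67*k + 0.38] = -16.95*k^2 - 4.52*k + 0.67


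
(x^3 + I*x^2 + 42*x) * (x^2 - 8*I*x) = x^5 - 7*I*x^4 + 50*x^3 - 336*I*x^2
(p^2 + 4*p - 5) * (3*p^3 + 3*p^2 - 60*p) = 3*p^5 + 15*p^4 - 63*p^3 - 255*p^2 + 300*p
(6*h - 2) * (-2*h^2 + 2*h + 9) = -12*h^3 + 16*h^2 + 50*h - 18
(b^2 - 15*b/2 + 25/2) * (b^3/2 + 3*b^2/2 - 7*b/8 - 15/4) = b^5/2 - 9*b^4/4 - 47*b^3/8 + 345*b^2/16 + 275*b/16 - 375/8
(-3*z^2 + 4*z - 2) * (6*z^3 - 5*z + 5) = -18*z^5 + 24*z^4 + 3*z^3 - 35*z^2 + 30*z - 10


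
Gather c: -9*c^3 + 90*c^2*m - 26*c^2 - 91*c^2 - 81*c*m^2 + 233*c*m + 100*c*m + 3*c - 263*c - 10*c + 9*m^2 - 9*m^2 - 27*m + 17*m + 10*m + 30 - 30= -9*c^3 + c^2*(90*m - 117) + c*(-81*m^2 + 333*m - 270)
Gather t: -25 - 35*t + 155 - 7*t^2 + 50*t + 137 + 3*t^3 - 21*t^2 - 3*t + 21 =3*t^3 - 28*t^2 + 12*t + 288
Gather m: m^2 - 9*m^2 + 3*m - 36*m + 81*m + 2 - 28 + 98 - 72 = -8*m^2 + 48*m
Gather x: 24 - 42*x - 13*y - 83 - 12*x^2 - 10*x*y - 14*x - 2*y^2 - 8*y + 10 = -12*x^2 + x*(-10*y - 56) - 2*y^2 - 21*y - 49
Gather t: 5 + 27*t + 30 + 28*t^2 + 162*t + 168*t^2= 196*t^2 + 189*t + 35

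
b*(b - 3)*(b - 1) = b^3 - 4*b^2 + 3*b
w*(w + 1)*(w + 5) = w^3 + 6*w^2 + 5*w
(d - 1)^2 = d^2 - 2*d + 1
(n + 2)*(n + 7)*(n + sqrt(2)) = n^3 + sqrt(2)*n^2 + 9*n^2 + 9*sqrt(2)*n + 14*n + 14*sqrt(2)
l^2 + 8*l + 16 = (l + 4)^2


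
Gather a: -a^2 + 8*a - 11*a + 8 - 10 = -a^2 - 3*a - 2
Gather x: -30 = -30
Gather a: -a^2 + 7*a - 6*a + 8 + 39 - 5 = -a^2 + a + 42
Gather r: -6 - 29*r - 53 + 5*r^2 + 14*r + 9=5*r^2 - 15*r - 50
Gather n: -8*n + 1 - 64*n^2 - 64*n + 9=-64*n^2 - 72*n + 10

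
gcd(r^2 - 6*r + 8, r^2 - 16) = r - 4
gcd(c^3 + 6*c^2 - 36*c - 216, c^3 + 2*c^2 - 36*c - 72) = c^2 - 36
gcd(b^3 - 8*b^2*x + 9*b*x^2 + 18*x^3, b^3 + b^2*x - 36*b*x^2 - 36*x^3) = -b^2 + 5*b*x + 6*x^2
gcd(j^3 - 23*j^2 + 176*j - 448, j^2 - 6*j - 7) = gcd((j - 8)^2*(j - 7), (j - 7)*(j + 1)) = j - 7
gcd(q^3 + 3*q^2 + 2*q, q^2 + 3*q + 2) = q^2 + 3*q + 2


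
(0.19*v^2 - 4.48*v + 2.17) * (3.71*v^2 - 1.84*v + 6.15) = 0.7049*v^4 - 16.9704*v^3 + 17.4624*v^2 - 31.5448*v + 13.3455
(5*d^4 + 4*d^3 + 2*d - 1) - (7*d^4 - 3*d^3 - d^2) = -2*d^4 + 7*d^3 + d^2 + 2*d - 1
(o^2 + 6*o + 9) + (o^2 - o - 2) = 2*o^2 + 5*o + 7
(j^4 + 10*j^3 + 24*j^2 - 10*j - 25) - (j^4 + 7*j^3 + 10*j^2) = 3*j^3 + 14*j^2 - 10*j - 25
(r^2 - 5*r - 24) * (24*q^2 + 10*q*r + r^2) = 24*q^2*r^2 - 120*q^2*r - 576*q^2 + 10*q*r^3 - 50*q*r^2 - 240*q*r + r^4 - 5*r^3 - 24*r^2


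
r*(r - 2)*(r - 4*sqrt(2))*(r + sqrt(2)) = r^4 - 3*sqrt(2)*r^3 - 2*r^3 - 8*r^2 + 6*sqrt(2)*r^2 + 16*r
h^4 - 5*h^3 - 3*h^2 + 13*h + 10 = (h - 5)*(h - 2)*(h + 1)^2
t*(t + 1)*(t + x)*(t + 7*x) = t^4 + 8*t^3*x + t^3 + 7*t^2*x^2 + 8*t^2*x + 7*t*x^2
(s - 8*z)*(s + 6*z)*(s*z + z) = s^3*z - 2*s^2*z^2 + s^2*z - 48*s*z^3 - 2*s*z^2 - 48*z^3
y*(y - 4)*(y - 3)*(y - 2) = y^4 - 9*y^3 + 26*y^2 - 24*y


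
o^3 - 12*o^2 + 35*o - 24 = (o - 8)*(o - 3)*(o - 1)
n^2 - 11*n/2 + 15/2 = (n - 3)*(n - 5/2)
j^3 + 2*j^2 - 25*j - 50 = (j - 5)*(j + 2)*(j + 5)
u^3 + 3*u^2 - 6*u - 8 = (u - 2)*(u + 1)*(u + 4)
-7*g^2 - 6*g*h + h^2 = (-7*g + h)*(g + h)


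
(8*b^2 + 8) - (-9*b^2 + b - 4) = 17*b^2 - b + 12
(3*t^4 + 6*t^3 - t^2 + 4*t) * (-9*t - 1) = -27*t^5 - 57*t^4 + 3*t^3 - 35*t^2 - 4*t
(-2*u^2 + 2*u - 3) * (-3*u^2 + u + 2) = 6*u^4 - 8*u^3 + 7*u^2 + u - 6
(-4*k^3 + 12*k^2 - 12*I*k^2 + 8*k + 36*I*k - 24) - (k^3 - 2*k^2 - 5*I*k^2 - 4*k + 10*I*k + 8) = -5*k^3 + 14*k^2 - 7*I*k^2 + 12*k + 26*I*k - 32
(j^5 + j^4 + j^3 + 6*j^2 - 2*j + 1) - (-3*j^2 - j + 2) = j^5 + j^4 + j^3 + 9*j^2 - j - 1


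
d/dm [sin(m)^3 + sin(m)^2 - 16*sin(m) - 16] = (3*sin(m)^2 + 2*sin(m) - 16)*cos(m)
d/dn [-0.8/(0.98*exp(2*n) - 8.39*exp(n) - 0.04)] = (1.568*exp(n) - 6.712)*exp(n)/(-0.98*exp(2*n) + 8.39*exp(n) + 0.04)^2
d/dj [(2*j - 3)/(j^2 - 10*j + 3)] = 2*(-j^2 + 3*j - 12)/(j^4 - 20*j^3 + 106*j^2 - 60*j + 9)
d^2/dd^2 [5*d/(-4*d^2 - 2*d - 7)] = 20*(-2*d*(4*d + 1)^2 + (6*d + 1)*(4*d^2 + 2*d + 7))/(4*d^2 + 2*d + 7)^3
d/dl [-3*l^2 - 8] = -6*l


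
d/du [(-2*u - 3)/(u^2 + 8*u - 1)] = 2*(u^2 + 3*u + 13)/(u^4 + 16*u^3 + 62*u^2 - 16*u + 1)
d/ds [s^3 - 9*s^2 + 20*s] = 3*s^2 - 18*s + 20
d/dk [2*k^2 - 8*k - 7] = 4*k - 8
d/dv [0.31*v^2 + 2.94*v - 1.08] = 0.62*v + 2.94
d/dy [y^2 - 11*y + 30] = 2*y - 11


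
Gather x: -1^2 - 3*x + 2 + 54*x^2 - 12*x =54*x^2 - 15*x + 1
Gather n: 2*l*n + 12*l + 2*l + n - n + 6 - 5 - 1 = 2*l*n + 14*l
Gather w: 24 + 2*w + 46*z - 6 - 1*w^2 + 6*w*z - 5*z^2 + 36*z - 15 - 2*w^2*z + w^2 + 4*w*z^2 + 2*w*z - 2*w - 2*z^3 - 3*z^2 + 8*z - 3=-2*w^2*z + w*(4*z^2 + 8*z) - 2*z^3 - 8*z^2 + 90*z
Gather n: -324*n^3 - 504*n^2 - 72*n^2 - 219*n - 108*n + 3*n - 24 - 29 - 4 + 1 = -324*n^3 - 576*n^2 - 324*n - 56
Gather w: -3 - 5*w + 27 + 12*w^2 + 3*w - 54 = 12*w^2 - 2*w - 30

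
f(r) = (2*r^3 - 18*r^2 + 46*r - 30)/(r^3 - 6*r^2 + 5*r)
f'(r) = (-3*r^2 + 12*r - 5)*(2*r^3 - 18*r^2 + 46*r - 30)/(r^3 - 6*r^2 + 5*r)^2 + (6*r^2 - 36*r + 46)/(r^3 - 6*r^2 + 5*r) = 6/r^2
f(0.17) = -33.29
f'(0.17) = 207.61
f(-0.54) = 13.11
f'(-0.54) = 20.58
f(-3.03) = 3.98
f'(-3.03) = 0.65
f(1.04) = -3.77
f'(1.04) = 5.55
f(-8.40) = 2.71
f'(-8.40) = 0.09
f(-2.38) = 4.52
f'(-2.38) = 1.06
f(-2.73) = 4.20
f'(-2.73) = 0.81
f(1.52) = -1.95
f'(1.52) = 2.60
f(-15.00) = 2.40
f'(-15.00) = 0.03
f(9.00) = 1.33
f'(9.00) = 0.07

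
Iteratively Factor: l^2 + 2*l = (l)*(l + 2)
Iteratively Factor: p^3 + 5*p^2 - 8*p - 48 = (p - 3)*(p^2 + 8*p + 16) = (p - 3)*(p + 4)*(p + 4)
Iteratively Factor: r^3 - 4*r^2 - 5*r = (r)*(r^2 - 4*r - 5) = r*(r + 1)*(r - 5)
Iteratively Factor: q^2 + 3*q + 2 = (q + 1)*(q + 2)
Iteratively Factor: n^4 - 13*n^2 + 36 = (n + 2)*(n^3 - 2*n^2 - 9*n + 18) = (n - 2)*(n + 2)*(n^2 - 9) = (n - 3)*(n - 2)*(n + 2)*(n + 3)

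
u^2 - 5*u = u*(u - 5)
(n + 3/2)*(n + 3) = n^2 + 9*n/2 + 9/2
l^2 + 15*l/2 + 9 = (l + 3/2)*(l + 6)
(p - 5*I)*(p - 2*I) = p^2 - 7*I*p - 10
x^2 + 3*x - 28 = (x - 4)*(x + 7)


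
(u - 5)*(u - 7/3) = u^2 - 22*u/3 + 35/3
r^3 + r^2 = r^2*(r + 1)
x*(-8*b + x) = -8*b*x + x^2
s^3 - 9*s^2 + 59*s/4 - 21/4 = (s - 7)*(s - 3/2)*(s - 1/2)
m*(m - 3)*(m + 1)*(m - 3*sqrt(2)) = m^4 - 3*sqrt(2)*m^3 - 2*m^3 - 3*m^2 + 6*sqrt(2)*m^2 + 9*sqrt(2)*m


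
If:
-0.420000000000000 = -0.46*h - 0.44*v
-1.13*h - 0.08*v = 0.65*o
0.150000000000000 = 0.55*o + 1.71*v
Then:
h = 0.53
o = -0.97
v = 0.40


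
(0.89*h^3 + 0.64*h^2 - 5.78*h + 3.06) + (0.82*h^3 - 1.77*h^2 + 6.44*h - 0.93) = 1.71*h^3 - 1.13*h^2 + 0.66*h + 2.13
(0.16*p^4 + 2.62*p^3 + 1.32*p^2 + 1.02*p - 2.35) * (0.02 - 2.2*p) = -0.352*p^5 - 5.7608*p^4 - 2.8516*p^3 - 2.2176*p^2 + 5.1904*p - 0.047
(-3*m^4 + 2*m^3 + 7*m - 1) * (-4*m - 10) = 12*m^5 + 22*m^4 - 20*m^3 - 28*m^2 - 66*m + 10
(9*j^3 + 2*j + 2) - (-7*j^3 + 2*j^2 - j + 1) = 16*j^3 - 2*j^2 + 3*j + 1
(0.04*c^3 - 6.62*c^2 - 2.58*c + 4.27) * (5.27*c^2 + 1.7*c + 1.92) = 0.2108*c^5 - 34.8194*c^4 - 24.7738*c^3 + 5.4065*c^2 + 2.3054*c + 8.1984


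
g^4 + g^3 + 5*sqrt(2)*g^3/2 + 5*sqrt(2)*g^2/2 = g^2*(g + 1)*(g + 5*sqrt(2)/2)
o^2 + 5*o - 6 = (o - 1)*(o + 6)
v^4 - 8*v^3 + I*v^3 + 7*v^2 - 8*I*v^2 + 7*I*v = v*(v - 7)*(v - 1)*(v + I)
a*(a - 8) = a^2 - 8*a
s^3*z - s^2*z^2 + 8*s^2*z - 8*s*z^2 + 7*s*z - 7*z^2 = (s + 7)*(s - z)*(s*z + z)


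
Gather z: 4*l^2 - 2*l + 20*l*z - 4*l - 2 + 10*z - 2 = 4*l^2 - 6*l + z*(20*l + 10) - 4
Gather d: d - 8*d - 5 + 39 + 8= 42 - 7*d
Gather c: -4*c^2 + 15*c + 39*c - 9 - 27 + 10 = -4*c^2 + 54*c - 26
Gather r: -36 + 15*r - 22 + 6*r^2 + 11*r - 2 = 6*r^2 + 26*r - 60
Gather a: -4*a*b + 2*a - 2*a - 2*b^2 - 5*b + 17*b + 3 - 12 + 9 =-4*a*b - 2*b^2 + 12*b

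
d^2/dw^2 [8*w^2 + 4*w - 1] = 16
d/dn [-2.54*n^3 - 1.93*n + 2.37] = -7.62*n^2 - 1.93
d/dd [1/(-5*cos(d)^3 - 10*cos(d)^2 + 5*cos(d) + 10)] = (-3*cos(d)^2 - 4*cos(d) + 1)/(5*(cos(d) + 2)^2*sin(d)^3)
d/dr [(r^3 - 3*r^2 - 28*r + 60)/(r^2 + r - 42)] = (r^2 + 14*r + 31)/(r^2 + 14*r + 49)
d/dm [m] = 1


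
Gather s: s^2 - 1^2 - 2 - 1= s^2 - 4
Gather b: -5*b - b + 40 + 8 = 48 - 6*b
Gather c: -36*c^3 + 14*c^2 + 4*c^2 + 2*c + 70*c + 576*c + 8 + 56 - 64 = -36*c^3 + 18*c^2 + 648*c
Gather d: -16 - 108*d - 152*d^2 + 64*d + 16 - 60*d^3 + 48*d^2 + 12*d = -60*d^3 - 104*d^2 - 32*d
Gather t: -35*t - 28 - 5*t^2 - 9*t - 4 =-5*t^2 - 44*t - 32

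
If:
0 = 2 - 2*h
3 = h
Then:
No Solution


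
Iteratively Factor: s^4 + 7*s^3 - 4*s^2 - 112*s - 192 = (s + 3)*(s^3 + 4*s^2 - 16*s - 64) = (s + 3)*(s + 4)*(s^2 - 16) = (s + 3)*(s + 4)^2*(s - 4)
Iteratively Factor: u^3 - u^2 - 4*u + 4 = (u + 2)*(u^2 - 3*u + 2) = (u - 2)*(u + 2)*(u - 1)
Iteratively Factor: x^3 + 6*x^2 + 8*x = (x + 4)*(x^2 + 2*x) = x*(x + 4)*(x + 2)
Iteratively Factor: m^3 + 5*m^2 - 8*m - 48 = (m - 3)*(m^2 + 8*m + 16) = (m - 3)*(m + 4)*(m + 4)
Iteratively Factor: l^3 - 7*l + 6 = (l + 3)*(l^2 - 3*l + 2) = (l - 1)*(l + 3)*(l - 2)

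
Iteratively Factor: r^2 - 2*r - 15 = (r + 3)*(r - 5)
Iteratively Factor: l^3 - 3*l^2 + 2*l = (l)*(l^2 - 3*l + 2) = l*(l - 2)*(l - 1)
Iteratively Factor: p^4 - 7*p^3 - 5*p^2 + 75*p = (p + 3)*(p^3 - 10*p^2 + 25*p) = (p - 5)*(p + 3)*(p^2 - 5*p) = (p - 5)^2*(p + 3)*(p)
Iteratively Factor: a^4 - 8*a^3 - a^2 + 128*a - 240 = (a - 5)*(a^3 - 3*a^2 - 16*a + 48) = (a - 5)*(a - 3)*(a^2 - 16) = (a - 5)*(a - 3)*(a + 4)*(a - 4)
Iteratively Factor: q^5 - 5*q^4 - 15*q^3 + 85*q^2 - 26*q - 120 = (q + 1)*(q^4 - 6*q^3 - 9*q^2 + 94*q - 120) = (q - 3)*(q + 1)*(q^3 - 3*q^2 - 18*q + 40) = (q - 3)*(q + 1)*(q + 4)*(q^2 - 7*q + 10) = (q - 5)*(q - 3)*(q + 1)*(q + 4)*(q - 2)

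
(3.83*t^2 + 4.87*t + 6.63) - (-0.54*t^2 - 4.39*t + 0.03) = 4.37*t^2 + 9.26*t + 6.6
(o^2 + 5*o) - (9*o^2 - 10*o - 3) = -8*o^2 + 15*o + 3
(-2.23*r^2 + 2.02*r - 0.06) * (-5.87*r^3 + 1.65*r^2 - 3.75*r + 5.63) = 13.0901*r^5 - 15.5369*r^4 + 12.0477*r^3 - 20.2289*r^2 + 11.5976*r - 0.3378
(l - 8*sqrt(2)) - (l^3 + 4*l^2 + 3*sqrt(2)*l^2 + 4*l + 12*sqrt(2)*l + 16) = -l^3 - 3*sqrt(2)*l^2 - 4*l^2 - 12*sqrt(2)*l - 3*l - 16 - 8*sqrt(2)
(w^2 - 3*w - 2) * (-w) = -w^3 + 3*w^2 + 2*w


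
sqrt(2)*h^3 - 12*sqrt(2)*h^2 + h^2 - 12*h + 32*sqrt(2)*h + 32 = (h - 8)*(h - 4)*(sqrt(2)*h + 1)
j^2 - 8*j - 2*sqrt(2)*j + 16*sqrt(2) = (j - 8)*(j - 2*sqrt(2))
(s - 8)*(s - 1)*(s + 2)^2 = s^4 - 5*s^3 - 24*s^2 - 4*s + 32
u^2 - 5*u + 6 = (u - 3)*(u - 2)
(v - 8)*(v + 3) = v^2 - 5*v - 24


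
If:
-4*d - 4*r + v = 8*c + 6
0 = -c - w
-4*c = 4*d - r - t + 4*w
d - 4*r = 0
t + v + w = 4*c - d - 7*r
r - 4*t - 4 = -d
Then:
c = -146/165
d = -16/55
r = -4/55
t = -12/11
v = -38/15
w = 146/165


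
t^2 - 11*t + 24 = (t - 8)*(t - 3)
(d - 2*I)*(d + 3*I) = d^2 + I*d + 6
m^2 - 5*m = m*(m - 5)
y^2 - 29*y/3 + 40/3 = (y - 8)*(y - 5/3)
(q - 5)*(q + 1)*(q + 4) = q^3 - 21*q - 20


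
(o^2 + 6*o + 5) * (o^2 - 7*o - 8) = o^4 - o^3 - 45*o^2 - 83*o - 40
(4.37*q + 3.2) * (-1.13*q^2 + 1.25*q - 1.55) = -4.9381*q^3 + 1.8465*q^2 - 2.7735*q - 4.96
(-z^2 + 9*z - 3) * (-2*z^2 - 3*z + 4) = 2*z^4 - 15*z^3 - 25*z^2 + 45*z - 12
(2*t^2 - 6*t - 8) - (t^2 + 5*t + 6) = t^2 - 11*t - 14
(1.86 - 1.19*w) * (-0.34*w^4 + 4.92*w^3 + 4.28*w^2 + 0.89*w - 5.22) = 0.4046*w^5 - 6.4872*w^4 + 4.058*w^3 + 6.9017*w^2 + 7.8672*w - 9.7092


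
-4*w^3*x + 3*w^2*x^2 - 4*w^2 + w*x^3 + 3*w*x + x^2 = (-w + x)*(4*w + x)*(w*x + 1)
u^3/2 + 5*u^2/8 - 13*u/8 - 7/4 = (u/2 + 1/2)*(u - 7/4)*(u + 2)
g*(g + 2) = g^2 + 2*g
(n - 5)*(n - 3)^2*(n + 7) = n^4 - 4*n^3 - 38*n^2 + 228*n - 315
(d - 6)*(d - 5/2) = d^2 - 17*d/2 + 15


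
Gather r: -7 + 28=21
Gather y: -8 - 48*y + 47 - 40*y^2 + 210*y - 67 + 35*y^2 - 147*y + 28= -5*y^2 + 15*y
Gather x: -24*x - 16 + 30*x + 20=6*x + 4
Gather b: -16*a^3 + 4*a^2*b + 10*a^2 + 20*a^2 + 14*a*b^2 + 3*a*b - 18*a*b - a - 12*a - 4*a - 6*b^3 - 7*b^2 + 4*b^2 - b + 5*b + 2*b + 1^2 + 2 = -16*a^3 + 30*a^2 - 17*a - 6*b^3 + b^2*(14*a - 3) + b*(4*a^2 - 15*a + 6) + 3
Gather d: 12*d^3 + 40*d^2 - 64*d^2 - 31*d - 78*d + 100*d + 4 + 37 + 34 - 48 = 12*d^3 - 24*d^2 - 9*d + 27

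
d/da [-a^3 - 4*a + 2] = -3*a^2 - 4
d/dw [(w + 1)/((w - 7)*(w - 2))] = (-w^2 - 2*w + 23)/(w^4 - 18*w^3 + 109*w^2 - 252*w + 196)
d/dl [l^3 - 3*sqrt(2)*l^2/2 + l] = 3*l^2 - 3*sqrt(2)*l + 1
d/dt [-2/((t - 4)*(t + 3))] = 2*(2*t - 1)/((t - 4)^2*(t + 3)^2)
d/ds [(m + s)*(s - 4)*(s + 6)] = 2*m*s + 2*m + 3*s^2 + 4*s - 24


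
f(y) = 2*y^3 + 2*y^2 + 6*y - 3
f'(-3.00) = 48.00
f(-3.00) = -57.00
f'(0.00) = 6.00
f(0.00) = -3.00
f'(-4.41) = 105.05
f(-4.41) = -162.10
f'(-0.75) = 6.38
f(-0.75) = -7.22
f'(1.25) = 20.38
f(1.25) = 11.53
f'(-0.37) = 5.34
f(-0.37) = -5.05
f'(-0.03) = 5.89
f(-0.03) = -3.18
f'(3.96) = 115.93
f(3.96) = 176.32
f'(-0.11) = 5.63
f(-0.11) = -3.64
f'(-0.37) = 5.34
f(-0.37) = -5.05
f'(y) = 6*y^2 + 4*y + 6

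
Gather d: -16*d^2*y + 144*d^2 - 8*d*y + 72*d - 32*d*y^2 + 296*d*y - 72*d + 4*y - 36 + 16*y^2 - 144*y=d^2*(144 - 16*y) + d*(-32*y^2 + 288*y) + 16*y^2 - 140*y - 36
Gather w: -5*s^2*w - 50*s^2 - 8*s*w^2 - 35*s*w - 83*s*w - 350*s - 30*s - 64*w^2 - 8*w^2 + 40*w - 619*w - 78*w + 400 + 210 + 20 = -50*s^2 - 380*s + w^2*(-8*s - 72) + w*(-5*s^2 - 118*s - 657) + 630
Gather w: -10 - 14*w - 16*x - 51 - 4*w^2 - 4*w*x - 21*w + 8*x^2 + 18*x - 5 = -4*w^2 + w*(-4*x - 35) + 8*x^2 + 2*x - 66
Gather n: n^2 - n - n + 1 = n^2 - 2*n + 1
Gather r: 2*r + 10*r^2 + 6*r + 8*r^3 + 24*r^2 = 8*r^3 + 34*r^2 + 8*r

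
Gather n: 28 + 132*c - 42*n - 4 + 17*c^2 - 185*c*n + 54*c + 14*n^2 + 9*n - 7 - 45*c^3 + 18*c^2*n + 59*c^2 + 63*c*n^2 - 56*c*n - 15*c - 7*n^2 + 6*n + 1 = -45*c^3 + 76*c^2 + 171*c + n^2*(63*c + 7) + n*(18*c^2 - 241*c - 27) + 18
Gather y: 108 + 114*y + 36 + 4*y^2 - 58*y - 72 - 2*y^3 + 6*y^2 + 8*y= -2*y^3 + 10*y^2 + 64*y + 72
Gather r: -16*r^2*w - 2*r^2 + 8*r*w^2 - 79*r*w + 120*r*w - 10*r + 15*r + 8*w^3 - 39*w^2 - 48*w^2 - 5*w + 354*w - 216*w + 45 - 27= r^2*(-16*w - 2) + r*(8*w^2 + 41*w + 5) + 8*w^3 - 87*w^2 + 133*w + 18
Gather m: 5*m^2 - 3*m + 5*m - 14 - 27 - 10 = 5*m^2 + 2*m - 51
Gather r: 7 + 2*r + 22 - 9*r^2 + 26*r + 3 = -9*r^2 + 28*r + 32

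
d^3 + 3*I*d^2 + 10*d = d*(d - 2*I)*(d + 5*I)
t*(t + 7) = t^2 + 7*t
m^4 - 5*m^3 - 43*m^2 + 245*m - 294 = (m - 7)*(m - 3)*(m - 2)*(m + 7)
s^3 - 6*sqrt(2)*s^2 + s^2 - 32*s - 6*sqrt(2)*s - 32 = (s + 1)*(s - 8*sqrt(2))*(s + 2*sqrt(2))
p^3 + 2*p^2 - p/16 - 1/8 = (p - 1/4)*(p + 1/4)*(p + 2)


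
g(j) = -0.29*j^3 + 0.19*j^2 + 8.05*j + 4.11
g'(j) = -0.87*j^2 + 0.38*j + 8.05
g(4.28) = 19.31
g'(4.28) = -6.26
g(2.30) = 20.10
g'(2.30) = 4.32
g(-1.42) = -6.11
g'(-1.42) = 5.76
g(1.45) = 15.30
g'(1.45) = 6.77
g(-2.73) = -10.55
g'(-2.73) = 0.53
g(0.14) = 5.24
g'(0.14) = 8.09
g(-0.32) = 1.56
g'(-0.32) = 7.84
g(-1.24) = -5.03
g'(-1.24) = 6.24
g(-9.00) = 158.46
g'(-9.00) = -65.84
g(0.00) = 4.11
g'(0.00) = 8.05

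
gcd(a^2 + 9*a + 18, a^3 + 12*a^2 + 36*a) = a + 6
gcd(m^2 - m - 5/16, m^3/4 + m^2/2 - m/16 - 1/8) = 1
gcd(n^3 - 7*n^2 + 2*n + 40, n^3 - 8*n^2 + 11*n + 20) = n^2 - 9*n + 20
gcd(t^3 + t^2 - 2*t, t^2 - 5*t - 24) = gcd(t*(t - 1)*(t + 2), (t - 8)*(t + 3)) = 1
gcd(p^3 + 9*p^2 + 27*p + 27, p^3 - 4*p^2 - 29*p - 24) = p + 3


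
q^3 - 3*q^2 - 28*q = q*(q - 7)*(q + 4)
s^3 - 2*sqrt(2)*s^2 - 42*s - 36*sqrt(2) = (s - 6*sqrt(2))*(s + sqrt(2))*(s + 3*sqrt(2))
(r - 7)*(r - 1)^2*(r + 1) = r^4 - 8*r^3 + 6*r^2 + 8*r - 7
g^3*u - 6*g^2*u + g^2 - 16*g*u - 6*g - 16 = (g - 8)*(g + 2)*(g*u + 1)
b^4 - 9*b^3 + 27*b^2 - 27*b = b*(b - 3)^3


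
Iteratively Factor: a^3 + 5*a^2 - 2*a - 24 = (a - 2)*(a^2 + 7*a + 12) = (a - 2)*(a + 4)*(a + 3)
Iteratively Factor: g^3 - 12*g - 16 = (g + 2)*(g^2 - 2*g - 8) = (g - 4)*(g + 2)*(g + 2)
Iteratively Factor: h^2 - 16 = (h - 4)*(h + 4)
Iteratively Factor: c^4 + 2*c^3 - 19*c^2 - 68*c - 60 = (c - 5)*(c^3 + 7*c^2 + 16*c + 12) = (c - 5)*(c + 2)*(c^2 + 5*c + 6) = (c - 5)*(c + 2)^2*(c + 3)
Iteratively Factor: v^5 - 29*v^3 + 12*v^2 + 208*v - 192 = (v - 3)*(v^4 + 3*v^3 - 20*v^2 - 48*v + 64) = (v - 3)*(v - 1)*(v^3 + 4*v^2 - 16*v - 64) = (v - 4)*(v - 3)*(v - 1)*(v^2 + 8*v + 16) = (v - 4)*(v - 3)*(v - 1)*(v + 4)*(v + 4)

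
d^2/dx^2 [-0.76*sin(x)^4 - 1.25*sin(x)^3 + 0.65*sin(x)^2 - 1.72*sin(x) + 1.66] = 12.16*sin(x)^4 + 11.25*sin(x)^3 - 11.72*sin(x)^2 - 5.78*sin(x) + 1.3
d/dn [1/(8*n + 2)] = -2/(4*n + 1)^2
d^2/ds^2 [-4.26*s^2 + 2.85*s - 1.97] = -8.52000000000000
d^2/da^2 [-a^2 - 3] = -2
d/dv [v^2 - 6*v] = 2*v - 6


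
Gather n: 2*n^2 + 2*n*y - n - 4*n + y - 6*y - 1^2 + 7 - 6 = 2*n^2 + n*(2*y - 5) - 5*y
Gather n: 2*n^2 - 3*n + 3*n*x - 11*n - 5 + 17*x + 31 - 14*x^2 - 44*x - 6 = 2*n^2 + n*(3*x - 14) - 14*x^2 - 27*x + 20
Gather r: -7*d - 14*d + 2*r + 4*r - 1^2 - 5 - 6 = -21*d + 6*r - 12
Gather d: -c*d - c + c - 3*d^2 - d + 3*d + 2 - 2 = -3*d^2 + d*(2 - c)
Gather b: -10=-10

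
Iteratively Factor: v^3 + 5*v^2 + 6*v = (v)*(v^2 + 5*v + 6) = v*(v + 2)*(v + 3)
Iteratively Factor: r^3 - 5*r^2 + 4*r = (r - 1)*(r^2 - 4*r) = (r - 4)*(r - 1)*(r)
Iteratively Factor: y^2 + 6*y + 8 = (y + 4)*(y + 2)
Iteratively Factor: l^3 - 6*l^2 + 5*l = (l - 5)*(l^2 - l) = (l - 5)*(l - 1)*(l)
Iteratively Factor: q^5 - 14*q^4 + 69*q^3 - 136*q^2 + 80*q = (q - 4)*(q^4 - 10*q^3 + 29*q^2 - 20*q) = (q - 4)^2*(q^3 - 6*q^2 + 5*q) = (q - 5)*(q - 4)^2*(q^2 - q) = (q - 5)*(q - 4)^2*(q - 1)*(q)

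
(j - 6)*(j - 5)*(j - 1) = j^3 - 12*j^2 + 41*j - 30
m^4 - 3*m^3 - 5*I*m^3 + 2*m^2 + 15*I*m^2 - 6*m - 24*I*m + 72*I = (m - 3)*(m - 4*I)*(m - 3*I)*(m + 2*I)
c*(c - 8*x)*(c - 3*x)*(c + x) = c^4 - 10*c^3*x + 13*c^2*x^2 + 24*c*x^3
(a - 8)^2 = a^2 - 16*a + 64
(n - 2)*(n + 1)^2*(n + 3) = n^4 + 3*n^3 - 3*n^2 - 11*n - 6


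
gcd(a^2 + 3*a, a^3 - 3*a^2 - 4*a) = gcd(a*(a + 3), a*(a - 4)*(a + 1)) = a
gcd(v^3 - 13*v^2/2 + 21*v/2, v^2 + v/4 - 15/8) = 1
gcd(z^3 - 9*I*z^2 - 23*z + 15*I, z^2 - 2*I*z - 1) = z - I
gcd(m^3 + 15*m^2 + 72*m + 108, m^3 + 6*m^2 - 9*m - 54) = m^2 + 9*m + 18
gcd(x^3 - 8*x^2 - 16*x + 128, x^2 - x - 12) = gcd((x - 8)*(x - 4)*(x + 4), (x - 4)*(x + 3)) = x - 4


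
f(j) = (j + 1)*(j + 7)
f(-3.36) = -8.59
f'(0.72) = 9.44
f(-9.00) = 16.00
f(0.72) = 13.28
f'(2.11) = 12.22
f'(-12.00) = -16.00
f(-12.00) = 55.00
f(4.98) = 71.64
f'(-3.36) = 1.28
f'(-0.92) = 6.16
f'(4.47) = 16.94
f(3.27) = 43.85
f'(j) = 2*j + 8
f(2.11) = 28.33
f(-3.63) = -8.86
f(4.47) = 62.74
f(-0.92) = 0.49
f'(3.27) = 14.54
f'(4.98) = 17.96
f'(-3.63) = 0.74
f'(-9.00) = -10.00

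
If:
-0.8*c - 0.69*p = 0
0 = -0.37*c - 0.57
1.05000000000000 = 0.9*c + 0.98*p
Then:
No Solution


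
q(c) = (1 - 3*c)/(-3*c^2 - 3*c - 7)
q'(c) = (1 - 3*c)*(6*c + 3)/(-3*c^2 - 3*c - 7)^2 - 3/(-3*c^2 - 3*c - 7) = 3*(-3*c^2 + 2*c + 8)/(9*c^4 + 18*c^3 + 51*c^2 + 42*c + 49)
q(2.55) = 0.19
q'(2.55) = -0.02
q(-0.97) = -0.57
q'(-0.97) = 0.20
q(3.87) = 0.17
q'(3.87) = -0.02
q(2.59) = 0.19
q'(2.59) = -0.02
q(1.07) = 0.16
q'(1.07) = 0.11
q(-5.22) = -0.23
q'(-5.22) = -0.05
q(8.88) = 0.09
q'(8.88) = -0.01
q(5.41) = 0.14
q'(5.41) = -0.02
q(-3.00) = -0.40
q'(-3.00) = -0.12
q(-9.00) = -0.13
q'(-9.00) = -0.02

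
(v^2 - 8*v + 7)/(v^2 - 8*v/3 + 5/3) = 3*(v - 7)/(3*v - 5)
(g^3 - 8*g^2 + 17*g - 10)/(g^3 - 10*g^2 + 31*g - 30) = (g - 1)/(g - 3)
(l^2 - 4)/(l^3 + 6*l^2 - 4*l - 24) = 1/(l + 6)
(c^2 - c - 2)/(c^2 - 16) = (c^2 - c - 2)/(c^2 - 16)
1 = 1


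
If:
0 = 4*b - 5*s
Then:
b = 5*s/4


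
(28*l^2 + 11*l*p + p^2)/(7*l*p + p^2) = (4*l + p)/p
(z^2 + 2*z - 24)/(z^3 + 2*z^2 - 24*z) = 1/z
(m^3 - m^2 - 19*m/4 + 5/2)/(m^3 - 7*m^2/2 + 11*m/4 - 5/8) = 2*(m + 2)/(2*m - 1)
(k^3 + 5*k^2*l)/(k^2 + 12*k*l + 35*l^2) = k^2/(k + 7*l)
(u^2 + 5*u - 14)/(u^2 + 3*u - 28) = (u - 2)/(u - 4)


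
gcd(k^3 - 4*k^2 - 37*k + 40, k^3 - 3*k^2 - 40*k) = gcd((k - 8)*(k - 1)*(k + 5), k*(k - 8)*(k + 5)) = k^2 - 3*k - 40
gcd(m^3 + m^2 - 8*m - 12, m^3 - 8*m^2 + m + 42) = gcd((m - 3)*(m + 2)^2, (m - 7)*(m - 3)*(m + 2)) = m^2 - m - 6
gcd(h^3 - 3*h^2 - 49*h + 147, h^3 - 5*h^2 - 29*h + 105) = h^2 - 10*h + 21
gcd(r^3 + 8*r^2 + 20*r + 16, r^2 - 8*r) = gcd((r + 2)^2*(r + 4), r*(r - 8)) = 1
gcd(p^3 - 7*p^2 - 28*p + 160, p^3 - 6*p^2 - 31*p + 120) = p^2 - 3*p - 40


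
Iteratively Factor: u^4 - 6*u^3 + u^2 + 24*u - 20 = (u - 1)*(u^3 - 5*u^2 - 4*u + 20) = (u - 1)*(u + 2)*(u^2 - 7*u + 10) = (u - 2)*(u - 1)*(u + 2)*(u - 5)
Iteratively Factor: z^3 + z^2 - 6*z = (z - 2)*(z^2 + 3*z) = (z - 2)*(z + 3)*(z)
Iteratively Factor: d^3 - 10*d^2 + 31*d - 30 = (d - 5)*(d^2 - 5*d + 6) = (d - 5)*(d - 3)*(d - 2)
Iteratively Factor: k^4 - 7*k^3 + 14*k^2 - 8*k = (k - 1)*(k^3 - 6*k^2 + 8*k) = (k - 4)*(k - 1)*(k^2 - 2*k) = k*(k - 4)*(k - 1)*(k - 2)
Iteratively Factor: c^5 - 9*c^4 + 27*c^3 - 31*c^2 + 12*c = (c - 1)*(c^4 - 8*c^3 + 19*c^2 - 12*c) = (c - 4)*(c - 1)*(c^3 - 4*c^2 + 3*c) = (c - 4)*(c - 1)^2*(c^2 - 3*c) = c*(c - 4)*(c - 1)^2*(c - 3)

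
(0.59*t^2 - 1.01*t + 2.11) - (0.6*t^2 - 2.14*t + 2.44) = -0.01*t^2 + 1.13*t - 0.33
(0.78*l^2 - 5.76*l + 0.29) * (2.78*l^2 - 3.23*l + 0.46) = 2.1684*l^4 - 18.5322*l^3 + 19.7698*l^2 - 3.5863*l + 0.1334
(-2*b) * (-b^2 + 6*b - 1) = 2*b^3 - 12*b^2 + 2*b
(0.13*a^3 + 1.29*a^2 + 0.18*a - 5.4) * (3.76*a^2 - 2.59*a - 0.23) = 0.4888*a^5 + 4.5137*a^4 - 2.6942*a^3 - 21.0669*a^2 + 13.9446*a + 1.242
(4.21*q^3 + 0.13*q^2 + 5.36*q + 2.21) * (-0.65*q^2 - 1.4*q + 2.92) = -2.7365*q^5 - 5.9785*q^4 + 8.6272*q^3 - 8.5609*q^2 + 12.5572*q + 6.4532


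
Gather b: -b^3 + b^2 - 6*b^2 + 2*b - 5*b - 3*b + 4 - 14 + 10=-b^3 - 5*b^2 - 6*b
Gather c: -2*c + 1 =1 - 2*c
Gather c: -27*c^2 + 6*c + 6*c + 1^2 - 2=-27*c^2 + 12*c - 1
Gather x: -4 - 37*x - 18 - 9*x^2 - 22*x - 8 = -9*x^2 - 59*x - 30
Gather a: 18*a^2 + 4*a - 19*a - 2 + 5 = 18*a^2 - 15*a + 3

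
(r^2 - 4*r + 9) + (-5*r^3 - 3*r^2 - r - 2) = -5*r^3 - 2*r^2 - 5*r + 7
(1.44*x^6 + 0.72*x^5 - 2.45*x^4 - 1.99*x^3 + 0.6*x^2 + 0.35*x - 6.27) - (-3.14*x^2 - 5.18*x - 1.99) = 1.44*x^6 + 0.72*x^5 - 2.45*x^4 - 1.99*x^3 + 3.74*x^2 + 5.53*x - 4.28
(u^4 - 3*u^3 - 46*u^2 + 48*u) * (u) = u^5 - 3*u^4 - 46*u^3 + 48*u^2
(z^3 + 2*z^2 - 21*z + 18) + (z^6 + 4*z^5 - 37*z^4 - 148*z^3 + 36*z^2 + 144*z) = z^6 + 4*z^5 - 37*z^4 - 147*z^3 + 38*z^2 + 123*z + 18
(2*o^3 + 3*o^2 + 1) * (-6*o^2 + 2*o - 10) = -12*o^5 - 14*o^4 - 14*o^3 - 36*o^2 + 2*o - 10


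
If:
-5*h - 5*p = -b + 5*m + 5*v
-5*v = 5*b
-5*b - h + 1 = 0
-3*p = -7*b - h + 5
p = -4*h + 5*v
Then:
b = 8/43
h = 3/43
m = 293/215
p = -52/43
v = -8/43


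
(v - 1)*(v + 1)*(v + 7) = v^3 + 7*v^2 - v - 7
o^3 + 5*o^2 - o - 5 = (o - 1)*(o + 1)*(o + 5)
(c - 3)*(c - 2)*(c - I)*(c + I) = c^4 - 5*c^3 + 7*c^2 - 5*c + 6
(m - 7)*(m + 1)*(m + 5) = m^3 - m^2 - 37*m - 35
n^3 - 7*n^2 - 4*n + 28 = (n - 7)*(n - 2)*(n + 2)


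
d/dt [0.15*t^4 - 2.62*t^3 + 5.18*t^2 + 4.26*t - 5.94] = 0.6*t^3 - 7.86*t^2 + 10.36*t + 4.26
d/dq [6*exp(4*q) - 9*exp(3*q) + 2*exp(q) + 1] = (24*exp(3*q) - 27*exp(2*q) + 2)*exp(q)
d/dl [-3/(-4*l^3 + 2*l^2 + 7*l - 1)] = 3*(-12*l^2 + 4*l + 7)/(4*l^3 - 2*l^2 - 7*l + 1)^2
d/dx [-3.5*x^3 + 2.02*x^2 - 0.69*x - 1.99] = -10.5*x^2 + 4.04*x - 0.69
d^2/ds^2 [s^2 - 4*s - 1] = 2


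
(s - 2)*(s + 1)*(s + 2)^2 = s^4 + 3*s^3 - 2*s^2 - 12*s - 8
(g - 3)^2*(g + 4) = g^3 - 2*g^2 - 15*g + 36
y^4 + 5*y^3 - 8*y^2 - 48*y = y*(y - 3)*(y + 4)^2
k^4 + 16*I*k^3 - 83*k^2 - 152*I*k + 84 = (k + I)*(k + 2*I)*(k + 6*I)*(k + 7*I)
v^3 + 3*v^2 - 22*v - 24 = (v - 4)*(v + 1)*(v + 6)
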